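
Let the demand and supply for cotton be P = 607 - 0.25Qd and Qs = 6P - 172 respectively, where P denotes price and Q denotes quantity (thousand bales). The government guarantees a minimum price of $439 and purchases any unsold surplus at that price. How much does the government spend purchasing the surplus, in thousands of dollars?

785810

Rearranging demand gives Qd = 2428 - 4P. In a free market, 2428 - 4P = 6P - 172 gives the equilibrium P* = 260, Q* = 1388.
Since 439 > 260, the floor is binding.
At P = 439: Qd = 2428 - 4·439 = 672 and Qs = 6·439 - 172 = 2462.
Surplus = Qs - Qd = 1790.
Government expenditure = surplus × support price = 1790 × 439 = 785810.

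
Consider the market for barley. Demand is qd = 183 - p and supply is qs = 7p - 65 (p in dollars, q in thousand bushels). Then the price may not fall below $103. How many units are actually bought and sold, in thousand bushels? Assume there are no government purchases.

80

Equilibrium: 183 - p = 7p - 65, so 248 = 8p and p* = 31, q* = 152.
Because the floor (103) lies above the market-clearing price, it is binding.
At p = 103: qd = 183 - 103 = 80 and qs = 7·103 - 65 = 656.
The quantity actually transacted is the short side, demand: 80.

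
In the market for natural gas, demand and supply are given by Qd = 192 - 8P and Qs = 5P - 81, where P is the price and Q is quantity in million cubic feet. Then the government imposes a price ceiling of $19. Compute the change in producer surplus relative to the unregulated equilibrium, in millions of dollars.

-38

Setting quantity demanded equal to quantity supplied, 192 - 8P = 5P - 81, gives P* = 21 and Q* = 24.
Since 19 < 21, the ceiling is binding.
At P = 19: Qd = 192 - 8·19 = 40 and Qs = 5·19 - 81 = 14.
Producer surplus without the control is ½ · (21 - 16.2) · 24 = 57.6.
With the ceiling, producers sell 14 units at 19, so PS = ½ · (19 - 16.2) · 14 = 19.6.
Change in producer surplus = 19.6 - 57.6 = -38.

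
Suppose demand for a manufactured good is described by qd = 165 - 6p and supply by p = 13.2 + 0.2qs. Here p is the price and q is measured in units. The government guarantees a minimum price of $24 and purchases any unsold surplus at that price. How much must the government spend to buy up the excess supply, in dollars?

792

Rearranging supply gives qs = 5p - 66. Without the control the market clears where 165 - 6p = 5p - 66, i.e. p* = 21 and q* = 39.
Since 24 > 21, the floor is binding.
At p = 24: qd = 165 - 6·24 = 21 and qs = 5·24 - 66 = 54.
Surplus = qs - qd = 33.
Government expenditure = surplus × support price = 33 × 24 = 792.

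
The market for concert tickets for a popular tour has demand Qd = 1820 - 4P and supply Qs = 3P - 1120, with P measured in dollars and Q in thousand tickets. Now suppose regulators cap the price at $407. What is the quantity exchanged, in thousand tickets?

101

Setting quantity demanded equal to quantity supplied, 1820 - 4P = 3P - 1120, gives P* = 420 and Q* = 140.
Because the ceiling (407) lies below the market-clearing price, it is binding.
At P = 407: Qd = 1820 - 4·407 = 192 and Qs = 3·407 - 1120 = 101.
The quantity actually transacted is the short side, supply: 101.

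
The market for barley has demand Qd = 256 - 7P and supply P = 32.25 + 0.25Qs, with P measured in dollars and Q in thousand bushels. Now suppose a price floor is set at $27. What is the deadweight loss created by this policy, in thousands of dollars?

0

Rearranging supply gives Qs = 4P - 129. Setting quantity demanded equal to quantity supplied, 256 - 7P = 4P - 129, gives P* = 35 and Q* = 11.
The floor of 27 is below the equilibrium price 35, so it is not binding; the market clears at P* = 35, Q* = 11.
Since the control does not bind, no trades are prevented and deadweight loss is zero.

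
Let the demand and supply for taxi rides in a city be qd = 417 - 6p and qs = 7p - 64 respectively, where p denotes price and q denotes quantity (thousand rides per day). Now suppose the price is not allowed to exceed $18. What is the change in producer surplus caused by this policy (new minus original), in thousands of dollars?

Equilibrium: 417 - 6p = 7p - 64, so 481 = 13p and p* = 37, q* = 195.
Since 18 < 37, the ceiling is binding.
At p = 18: qd = 417 - 6·18 = 309 and qs = 7·18 - 64 = 62.
Producer surplus without the control is ½ · (37 - 64/7) · 195 = 38025/14.
With the ceiling, producers sell 62 units at 18, so PS = ½ · (18 - 64/7) · 62 = 1922/7.
Change in producer surplus = 1922/7 - 38025/14 = -2441.5.

-2441.5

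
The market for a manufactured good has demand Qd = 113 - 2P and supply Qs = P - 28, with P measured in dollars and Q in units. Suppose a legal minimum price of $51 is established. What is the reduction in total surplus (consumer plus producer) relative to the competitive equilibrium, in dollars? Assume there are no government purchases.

Without the control the market clears where 113 - 2P = P - 28, i.e. P* = 47 and Q* = 19.
The floor of 51 is above the equilibrium price 47, so it binds.
At P = 51: Qd = 113 - 2·51 = 11 and Qs = 51 - 28 = 23.
Quantity traded falls to 11. At Q = 11 the demand price is (113 - 11)/2 = 51 and the supply price is 28 + 11 = 39.
Deadweight loss = ½ · (51 - 39) · (19 - 11) = ½ · 12 · 8 = 48.

48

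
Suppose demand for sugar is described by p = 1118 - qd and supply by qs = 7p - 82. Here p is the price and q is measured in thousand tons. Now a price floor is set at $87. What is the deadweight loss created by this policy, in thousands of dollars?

Rearranging demand gives qd = 1118 - p. Without the control the market clears where 1118 - p = 7p - 82, i.e. p* = 150 and q* = 968.
The floor of 87 is below the equilibrium price 150, so it is not binding; the market clears at p* = 150, q* = 968.
Since the control does not bind, no trades are prevented and deadweight loss is zero.

0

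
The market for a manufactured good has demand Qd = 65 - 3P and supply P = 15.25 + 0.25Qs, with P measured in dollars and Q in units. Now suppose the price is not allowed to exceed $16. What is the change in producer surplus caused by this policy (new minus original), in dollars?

-14

Rearranging supply gives Qs = 4P - 61. Setting quantity demanded equal to quantity supplied, 65 - 3P = 4P - 61, gives P* = 18 and Q* = 11.
The ceiling of 16 is below the equilibrium price 18, so it binds.
At P = 16: Qd = 65 - 3·16 = 17 and Qs = 4·16 - 61 = 3.
Producer surplus without the control is ½ · (18 - 15.25) · 11 = 15.125.
With the ceiling, producers sell 3 units at 16, so PS = ½ · (16 - 15.25) · 3 = 1.125.
Change in producer surplus = 1.125 - 15.125 = -14.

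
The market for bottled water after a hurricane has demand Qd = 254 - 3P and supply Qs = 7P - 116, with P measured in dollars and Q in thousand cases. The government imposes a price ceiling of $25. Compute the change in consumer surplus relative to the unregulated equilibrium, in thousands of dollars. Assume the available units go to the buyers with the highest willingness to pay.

In a free market, 254 - 3P = 7P - 116 gives the equilibrium P* = 37, Q* = 143.
Because the ceiling (25) lies below the market-clearing price, it is binding.
At P = 25: Qd = 254 - 3·25 = 179 and Qs = 7·25 - 116 = 59.
Consumer surplus without the control is ½ · (254/3 - 37) · 143 = 20449/6.
With the ceiling, 59 units are sold at 25 (assume they go to the highest-value buyers). The demand price at Q = 59 is 65, so CS = ½ · [(254/3 - 25) + (65 - 25)] · 59 = 17641/6.
Change in consumer surplus = 17641/6 - 20449/6 = -468.

-468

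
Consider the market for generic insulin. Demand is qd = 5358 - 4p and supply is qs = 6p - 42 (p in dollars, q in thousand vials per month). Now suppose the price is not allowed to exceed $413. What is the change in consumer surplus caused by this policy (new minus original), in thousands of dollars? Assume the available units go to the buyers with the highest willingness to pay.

Without the control the market clears where 5358 - 4p = 6p - 42, i.e. p* = 540 and q* = 3198.
Since 413 < 540, the ceiling is binding.
At p = 413: qd = 5358 - 4·413 = 3706 and qs = 6·413 - 42 = 2436.
Consumer surplus without the control is ½ · (1339.5 - 540) · 3198 = 1278400.5.
With the ceiling, 2436 units are sold at 413 (assume they go to the highest-value buyers). The demand price at q = 2436 is 730.5, so CS = ½ · [(1339.5 - 413) + (730.5 - 413)] · 2436 = 1515192.
Change in consumer surplus = 1515192 - 1278400.5 = 236791.5.

236791.5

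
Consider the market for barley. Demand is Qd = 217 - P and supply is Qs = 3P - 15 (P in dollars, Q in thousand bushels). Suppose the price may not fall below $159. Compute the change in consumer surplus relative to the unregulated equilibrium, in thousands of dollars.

In a free market, 217 - P = 3P - 15 gives the equilibrium P* = 58, Q* = 159.
The floor of 159 is above the equilibrium price 58, so it binds.
At P = 159: Qd = 217 - 159 = 58 and Qs = 3·159 - 15 = 462.
Consumer surplus without the control is ½ · (217 - 58) · 159 = 12640.5.
With the floor, consumers buy 58 units at 159, so CS = ½ · (217 - 159) · 58 = 1682.
Change in consumer surplus = 1682 - 12640.5 = -10958.5.

-10958.5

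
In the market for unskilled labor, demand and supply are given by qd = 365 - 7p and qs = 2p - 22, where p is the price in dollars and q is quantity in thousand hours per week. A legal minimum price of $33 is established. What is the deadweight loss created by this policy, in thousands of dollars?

Setting quantity demanded equal to quantity supplied, 365 - 7p = 2p - 22, gives p* = 43 and q* = 64.
Since 33 is below p* = 43, the floor does not bind and the free-market outcome prevails.
Since the control does not bind, no trades are prevented and deadweight loss is zero.

0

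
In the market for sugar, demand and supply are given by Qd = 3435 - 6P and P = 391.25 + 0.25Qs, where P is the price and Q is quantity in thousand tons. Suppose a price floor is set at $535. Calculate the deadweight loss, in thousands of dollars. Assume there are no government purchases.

9187.5

Rearranging supply gives Qs = 4P - 1565. Setting quantity demanded equal to quantity supplied, 3435 - 6P = 4P - 1565, gives P* = 500 and Q* = 435.
The floor of 535 is above the equilibrium price 500, so it binds.
At P = 535: Qd = 3435 - 6·535 = 225 and Qs = 4·535 - 1565 = 575.
Quantity traded falls to 225. At Q = 225 the demand price is (3435 - 225)/6 = 535 and the supply price is (1565 + 225)/4 = 447.5.
Deadweight loss = ½ · (535 - 447.5) · (435 - 225) = ½ · 87.5 · 210 = 9187.5.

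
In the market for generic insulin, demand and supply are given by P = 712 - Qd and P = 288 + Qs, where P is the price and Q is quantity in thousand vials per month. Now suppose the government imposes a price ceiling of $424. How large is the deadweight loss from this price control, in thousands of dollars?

Rearranging demand gives Qd = 712 - P; rearranging supply gives Qs = P - 288. In a free market, 712 - P = P - 288 gives the equilibrium P* = 500, Q* = 212.
The ceiling of 424 is below the equilibrium price 500, so it binds.
At P = 424: Qd = 712 - 424 = 288 and Qs = 424 - 288 = 136.
Quantity traded falls to 136. At Q = 136 the demand price is 712 - 136 = 576 and the supply price is 288 + 136 = 424.
Deadweight loss = ½ · (576 - 424) · (212 - 136) = ½ · 152 · 76 = 5776.

5776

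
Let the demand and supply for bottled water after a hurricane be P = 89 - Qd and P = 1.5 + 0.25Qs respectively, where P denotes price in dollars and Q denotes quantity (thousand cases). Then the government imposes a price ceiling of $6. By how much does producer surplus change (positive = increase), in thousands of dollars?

Rearranging demand gives Qd = 89 - P; rearranging supply gives Qs = 4P - 6. Setting quantity demanded equal to quantity supplied, 89 - P = 4P - 6, gives P* = 19 and Q* = 70.
Because the ceiling (6) lies below the market-clearing price, it is binding.
At P = 6: Qd = 89 - 6 = 83 and Qs = 4·6 - 6 = 18.
Producer surplus without the control is ½ · (19 - 1.5) · 70 = 612.5.
With the ceiling, producers sell 18 units at 6, so PS = ½ · (6 - 1.5) · 18 = 40.5.
Change in producer surplus = 40.5 - 612.5 = -572.

-572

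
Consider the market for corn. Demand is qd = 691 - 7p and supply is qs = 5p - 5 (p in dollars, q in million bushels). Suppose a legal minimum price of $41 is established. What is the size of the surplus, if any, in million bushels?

Without the control the market clears where 691 - 7p = 5p - 5, i.e. p* = 58 and q* = 285.
The floor of 41 is below the equilibrium price 58, so it is not binding; the market clears at p* = 58, q* = 285.
Since the control does not bind, there is no surplus.

0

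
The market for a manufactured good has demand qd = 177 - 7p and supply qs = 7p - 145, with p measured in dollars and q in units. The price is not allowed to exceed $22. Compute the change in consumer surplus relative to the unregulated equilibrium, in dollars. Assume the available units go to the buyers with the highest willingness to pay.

Equilibrium: 177 - 7p = 7p - 145, so 322 = 14p and p* = 23, q* = 16.
The ceiling of 22 is below the equilibrium price 23, so it binds.
At p = 22: qd = 177 - 7·22 = 23 and qs = 7·22 - 145 = 9.
Consumer surplus without the control is ½ · (177/7 - 23) · 16 = 128/7.
With the ceiling, 9 units are sold at 22 (assume they go to the highest-value buyers). The demand price at q = 9 is 24, so CS = ½ · [(177/7 - 22) + (24 - 22)] · 9 = 333/14.
Change in consumer surplus = 333/14 - 128/7 = 5.5.

5.5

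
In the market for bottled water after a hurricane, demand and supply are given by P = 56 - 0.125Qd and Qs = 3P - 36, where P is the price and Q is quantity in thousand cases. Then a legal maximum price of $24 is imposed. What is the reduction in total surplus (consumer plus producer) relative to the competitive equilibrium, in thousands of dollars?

825

Rearranging demand gives Qd = 448 - 8P. Setting quantity demanded equal to quantity supplied, 448 - 8P = 3P - 36, gives P* = 44 and Q* = 96.
The ceiling of 24 is below the equilibrium price 44, so it binds.
At P = 24: Qd = 448 - 8·24 = 256 and Qs = 3·24 - 36 = 36.
Quantity traded falls to 36. At Q = 36 the demand price is (448 - 36)/8 = 51.5 and the supply price is (36 + 36)/3 = 24.
Deadweight loss = ½ · (51.5 - 24) · (96 - 36) = ½ · 27.5 · 60 = 825.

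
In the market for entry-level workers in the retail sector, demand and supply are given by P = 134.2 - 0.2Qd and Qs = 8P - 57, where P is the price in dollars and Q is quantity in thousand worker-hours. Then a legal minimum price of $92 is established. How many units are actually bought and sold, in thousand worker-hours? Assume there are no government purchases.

Rearranging demand gives Qd = 671 - 5P. Setting quantity demanded equal to quantity supplied, 671 - 5P = 8P - 57, gives P* = 56 and Q* = 391.
Since 92 > 56, the floor is binding.
At P = 92: Qd = 671 - 5·92 = 211 and Qs = 8·92 - 57 = 679.
The quantity actually transacted is the short side, demand: 211.

211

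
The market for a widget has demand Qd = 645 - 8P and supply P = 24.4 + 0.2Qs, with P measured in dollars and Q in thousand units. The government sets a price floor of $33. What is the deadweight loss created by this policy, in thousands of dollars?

0

Rearranging supply gives Qs = 5P - 122. Without the control the market clears where 645 - 8P = 5P - 122, i.e. P* = 59 and Q* = 173.
The floor of 33 is below the equilibrium price 59, so it is not binding; the market clears at P* = 59, Q* = 173.
Since the control does not bind, no trades are prevented and deadweight loss is zero.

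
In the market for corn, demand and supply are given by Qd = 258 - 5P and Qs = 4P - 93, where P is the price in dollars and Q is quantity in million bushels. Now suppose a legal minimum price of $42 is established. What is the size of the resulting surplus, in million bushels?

Without the control the market clears where 258 - 5P = 4P - 93, i.e. P* = 39 and Q* = 63.
Because the floor (42) lies above the market-clearing price, it is binding.
At P = 42: Qd = 258 - 5·42 = 48 and Qs = 4·42 - 93 = 75.
Surplus = Qs - Qd = 75 - 48 = 27.

27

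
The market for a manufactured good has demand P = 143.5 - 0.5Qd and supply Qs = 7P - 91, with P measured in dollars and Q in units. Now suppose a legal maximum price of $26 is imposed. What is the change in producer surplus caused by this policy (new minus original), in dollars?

Rearranging demand gives Qd = 287 - 2P. Equilibrium: 287 - 2P = 7P - 91, so 378 = 9P and P* = 42, Q* = 203.
The ceiling of 26 is below the equilibrium price 42, so it binds.
At P = 26: Qd = 287 - 2·26 = 235 and Qs = 7·26 - 91 = 91.
Producer surplus without the control is ½ · (42 - 13) · 203 = 2943.5.
With the ceiling, producers sell 91 units at 26, so PS = ½ · (26 - 13) · 91 = 591.5.
Change in producer surplus = 591.5 - 2943.5 = -2352.

-2352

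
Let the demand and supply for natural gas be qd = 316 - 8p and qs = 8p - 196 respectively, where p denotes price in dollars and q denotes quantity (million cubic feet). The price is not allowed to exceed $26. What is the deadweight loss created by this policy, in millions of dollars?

Setting quantity demanded equal to quantity supplied, 316 - 8p = 8p - 196, gives p* = 32 and q* = 60.
Because the ceiling (26) lies below the market-clearing price, it is binding.
At p = 26: qd = 316 - 8·26 = 108 and qs = 8·26 - 196 = 12.
Quantity traded falls to 12. At q = 12 the demand price is (316 - 12)/8 = 38 and the supply price is (196 + 12)/8 = 26.
Deadweight loss = ½ · (38 - 26) · (60 - 12) = ½ · 12 · 48 = 288.

288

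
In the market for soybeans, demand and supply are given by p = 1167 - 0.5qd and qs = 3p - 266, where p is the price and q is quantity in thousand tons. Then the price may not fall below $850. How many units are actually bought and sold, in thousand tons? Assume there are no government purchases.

634

Rearranging demand gives qd = 2334 - 2p. Setting quantity demanded equal to quantity supplied, 2334 - 2p = 3p - 266, gives p* = 520 and q* = 1294.
Because the floor (850) lies above the market-clearing price, it is binding.
At p = 850: qd = 2334 - 2·850 = 634 and qs = 3·850 - 266 = 2284.
The quantity actually transacted is the short side, demand: 634.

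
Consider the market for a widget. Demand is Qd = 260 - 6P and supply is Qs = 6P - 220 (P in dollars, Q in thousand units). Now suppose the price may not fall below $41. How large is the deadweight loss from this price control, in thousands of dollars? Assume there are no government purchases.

In a free market, 260 - 6P = 6P - 220 gives the equilibrium P* = 40, Q* = 20.
Because the floor (41) lies above the market-clearing price, it is binding.
At P = 41: Qd = 260 - 6·41 = 14 and Qs = 6·41 - 220 = 26.
Quantity traded falls to 14. At Q = 14 the demand price is (260 - 14)/6 = 41 and the supply price is (220 + 14)/6 = 39.
Deadweight loss = ½ · (41 - 39) · (20 - 14) = ½ · 2 · 6 = 6.

6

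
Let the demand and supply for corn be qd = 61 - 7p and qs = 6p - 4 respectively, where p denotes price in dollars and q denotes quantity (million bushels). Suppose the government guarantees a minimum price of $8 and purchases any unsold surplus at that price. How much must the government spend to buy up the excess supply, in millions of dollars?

Equilibrium: 61 - 7p = 6p - 4, so 65 = 13p and p* = 5, q* = 26.
Since 8 > 5, the floor is binding.
At p = 8: qd = 61 - 7·8 = 5 and qs = 6·8 - 4 = 44.
Surplus = qs - qd = 39.
Government expenditure = surplus × support price = 39 × 8 = 312.

312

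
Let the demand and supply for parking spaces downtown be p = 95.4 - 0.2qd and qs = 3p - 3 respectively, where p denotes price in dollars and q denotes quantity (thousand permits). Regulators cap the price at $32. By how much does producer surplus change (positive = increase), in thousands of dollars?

Rearranging demand gives qd = 477 - 5p. In a free market, 477 - 5p = 3p - 3 gives the equilibrium p* = 60, q* = 177.
The ceiling of 32 is below the equilibrium price 60, so it binds.
At p = 32: qd = 477 - 5·32 = 317 and qs = 3·32 - 3 = 93.
Producer surplus without the control is ½ · (60 - 1) · 177 = 5221.5.
With the ceiling, producers sell 93 units at 32, so PS = ½ · (32 - 1) · 93 = 1441.5.
Change in producer surplus = 1441.5 - 5221.5 = -3780.

-3780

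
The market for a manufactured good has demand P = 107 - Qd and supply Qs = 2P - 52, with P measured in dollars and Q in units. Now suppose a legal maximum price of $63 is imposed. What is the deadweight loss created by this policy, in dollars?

0

Rearranging demand gives Qd = 107 - P. In a free market, 107 - P = 2P - 52 gives the equilibrium P* = 53, Q* = 54.
The ceiling of 63 is above the equilibrium price 53, so it is not binding; the market clears at P* = 53, Q* = 54.
Since the control does not bind, no trades are prevented and deadweight loss is zero.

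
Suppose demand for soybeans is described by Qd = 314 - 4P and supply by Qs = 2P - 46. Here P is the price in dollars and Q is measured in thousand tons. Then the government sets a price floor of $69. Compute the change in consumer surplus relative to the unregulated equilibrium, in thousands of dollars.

Setting quantity demanded equal to quantity supplied, 314 - 4P = 2P - 46, gives P* = 60 and Q* = 74.
Because the floor (69) lies above the market-clearing price, it is binding.
At P = 69: Qd = 314 - 4·69 = 38 and Qs = 2·69 - 46 = 92.
Consumer surplus without the control is ½ · (78.5 - 60) · 74 = 684.5.
With the floor, consumers buy 38 units at 69, so CS = ½ · (78.5 - 69) · 38 = 180.5.
Change in consumer surplus = 180.5 - 684.5 = -504.

-504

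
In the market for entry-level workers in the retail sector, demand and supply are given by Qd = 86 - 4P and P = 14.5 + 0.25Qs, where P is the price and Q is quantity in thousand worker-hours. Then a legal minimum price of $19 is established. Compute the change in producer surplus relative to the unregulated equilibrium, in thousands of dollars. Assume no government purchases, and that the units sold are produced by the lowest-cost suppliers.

8

Rearranging supply gives Qs = 4P - 58. In a free market, 86 - 4P = 4P - 58 gives the equilibrium P* = 18, Q* = 14.
Since 19 > 18, the floor is binding.
At P = 19: Qd = 86 - 4·19 = 10 and Qs = 4·19 - 58 = 18.
Producer surplus without the control is ½ · (18 - 14.5) · 14 = 24.5.
With the floor, 10 units are sold at 19. The supply price at Q = 10 is 17, so PS = ½ · [(19 - 14.5) + (19 - 17)] · 10 = 32.5.
Change in producer surplus = 32.5 - 24.5 = 8.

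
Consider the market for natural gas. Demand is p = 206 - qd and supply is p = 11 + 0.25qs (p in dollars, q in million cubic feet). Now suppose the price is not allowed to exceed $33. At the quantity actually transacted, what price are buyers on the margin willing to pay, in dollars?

Rearranging demand gives qd = 206 - p; rearranging supply gives qs = 4p - 44. Without the control the market clears where 206 - p = 4p - 44, i.e. p* = 50 and q* = 156.
The ceiling of 33 is below the equilibrium price 50, so it binds.
At p = 33: qd = 206 - 33 = 173 and qs = 4·33 - 44 = 88.
Only 88 units reach the market. On the demand curve, the marginal buyer's willingness to pay at q = 88 is (206 - 88) = 118.

118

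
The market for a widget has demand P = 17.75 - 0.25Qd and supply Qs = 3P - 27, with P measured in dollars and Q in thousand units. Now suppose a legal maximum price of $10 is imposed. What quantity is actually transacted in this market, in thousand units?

Rearranging demand gives Qd = 71 - 4P. Without the control the market clears where 71 - 4P = 3P - 27, i.e. P* = 14 and Q* = 15.
Because the ceiling (10) lies below the market-clearing price, it is binding.
At P = 10: Qd = 71 - 4·10 = 31 and Qs = 3·10 - 27 = 3.
The quantity actually transacted is the short side, supply: 3.

3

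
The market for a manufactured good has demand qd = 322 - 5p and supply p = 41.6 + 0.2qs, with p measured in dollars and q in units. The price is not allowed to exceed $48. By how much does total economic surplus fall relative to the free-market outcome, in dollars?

125

Rearranging supply gives qs = 5p - 208. Setting quantity demanded equal to quantity supplied, 322 - 5p = 5p - 208, gives p* = 53 and q* = 57.
Since 48 < 53, the ceiling is binding.
At p = 48: qd = 322 - 5·48 = 82 and qs = 5·48 - 208 = 32.
Quantity traded falls to 32. At q = 32 the demand price is (322 - 32)/5 = 58 and the supply price is (208 + 32)/5 = 48.
Deadweight loss = ½ · (58 - 48) · (57 - 32) = ½ · 10 · 25 = 125.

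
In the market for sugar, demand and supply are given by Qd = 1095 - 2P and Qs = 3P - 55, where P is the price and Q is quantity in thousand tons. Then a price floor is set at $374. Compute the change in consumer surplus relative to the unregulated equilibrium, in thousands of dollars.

Equilibrium: 1095 - 2P = 3P - 55, so 1150 = 5P and P* = 230, Q* = 635.
The floor of 374 is above the equilibrium price 230, so it binds.
At P = 374: Qd = 1095 - 2·374 = 347 and Qs = 3·374 - 55 = 1067.
Consumer surplus without the control is ½ · (547.5 - 230) · 635 = 100806.25.
With the floor, consumers buy 347 units at 374, so CS = ½ · (547.5 - 374) · 347 = 30102.25.
Change in consumer surplus = 30102.25 - 100806.25 = -70704.

-70704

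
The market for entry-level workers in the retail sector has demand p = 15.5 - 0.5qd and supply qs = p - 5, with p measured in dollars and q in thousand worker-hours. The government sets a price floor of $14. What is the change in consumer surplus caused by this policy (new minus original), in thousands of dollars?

Rearranging demand gives qd = 31 - 2p. In a free market, 31 - 2p = p - 5 gives the equilibrium p* = 12, q* = 7.
Since 14 > 12, the floor is binding.
At p = 14: qd = 31 - 2·14 = 3 and qs = 14 - 5 = 9.
Consumer surplus without the control is ½ · (15.5 - 12) · 7 = 12.25.
With the floor, consumers buy 3 units at 14, so CS = ½ · (15.5 - 14) · 3 = 2.25.
Change in consumer surplus = 2.25 - 12.25 = -10.

-10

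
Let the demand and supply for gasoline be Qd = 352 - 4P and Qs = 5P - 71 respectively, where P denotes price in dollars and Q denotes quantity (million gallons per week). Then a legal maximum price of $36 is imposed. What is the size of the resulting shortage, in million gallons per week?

Equilibrium: 352 - 4P = 5P - 71, so 423 = 9P and P* = 47, Q* = 164.
Since 36 < 47, the ceiling is binding.
At P = 36: Qd = 352 - 4·36 = 208 and Qs = 5·36 - 71 = 109.
Shortage = Qd - Qs = 208 - 109 = 99.

99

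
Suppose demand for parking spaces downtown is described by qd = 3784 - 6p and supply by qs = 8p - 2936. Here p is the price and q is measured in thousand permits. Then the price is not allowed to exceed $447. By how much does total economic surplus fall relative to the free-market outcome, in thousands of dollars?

10164

Without the control the market clears where 3784 - 6p = 8p - 2936, i.e. p* = 480 and q* = 904.
Since 447 < 480, the ceiling is binding.
At p = 447: qd = 3784 - 6·447 = 1102 and qs = 8·447 - 2936 = 640.
Quantity traded falls to 640. At q = 640 the demand price is (3784 - 640)/6 = 524 and the supply price is (2936 + 640)/8 = 447.
Deadweight loss = ½ · (524 - 447) · (904 - 640) = ½ · 77 · 264 = 10164.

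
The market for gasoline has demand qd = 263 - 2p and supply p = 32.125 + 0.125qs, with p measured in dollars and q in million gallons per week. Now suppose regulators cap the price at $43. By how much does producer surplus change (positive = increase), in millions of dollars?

Rearranging supply gives qs = 8p - 257. Setting quantity demanded equal to quantity supplied, 263 - 2p = 8p - 257, gives p* = 52 and q* = 159.
The ceiling of 43 is below the equilibrium price 52, so it binds.
At p = 43: qd = 263 - 2·43 = 177 and qs = 8·43 - 257 = 87.
Producer surplus without the control is ½ · (52 - 32.125) · 159 = 1580.0625.
With the ceiling, producers sell 87 units at 43, so PS = ½ · (43 - 32.125) · 87 = 473.0625.
Change in producer surplus = 473.0625 - 1580.0625 = -1107.

-1107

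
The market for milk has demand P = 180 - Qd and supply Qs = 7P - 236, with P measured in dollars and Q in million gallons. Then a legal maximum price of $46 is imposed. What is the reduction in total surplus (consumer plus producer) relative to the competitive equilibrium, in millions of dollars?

Rearranging demand gives Qd = 180 - P. Setting quantity demanded equal to quantity supplied, 180 - P = 7P - 236, gives P* = 52 and Q* = 128.
Because the ceiling (46) lies below the market-clearing price, it is binding.
At P = 46: Qd = 180 - 46 = 134 and Qs = 7·46 - 236 = 86.
Quantity traded falls to 86. At Q = 86 the demand price is 180 - 86 = 94 and the supply price is (236 + 86)/7 = 46.
Deadweight loss = ½ · (94 - 46) · (128 - 86) = ½ · 48 · 42 = 1008.

1008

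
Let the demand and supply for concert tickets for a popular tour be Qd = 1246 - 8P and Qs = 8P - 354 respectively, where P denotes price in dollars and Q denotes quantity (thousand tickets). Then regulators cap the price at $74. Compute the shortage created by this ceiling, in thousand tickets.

416

Setting quantity demanded equal to quantity supplied, 1246 - 8P = 8P - 354, gives P* = 100 and Q* = 446.
Since 74 < 100, the ceiling is binding.
At P = 74: Qd = 1246 - 8·74 = 654 and Qs = 8·74 - 354 = 238.
Shortage = Qd - Qs = 654 - 238 = 416.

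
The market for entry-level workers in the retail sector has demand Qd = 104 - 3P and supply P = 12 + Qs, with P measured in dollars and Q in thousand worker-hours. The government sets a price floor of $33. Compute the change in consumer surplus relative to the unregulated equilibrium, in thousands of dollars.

-44

Rearranging supply gives Qs = P - 12. Without the control the market clears where 104 - 3P = P - 12, i.e. P* = 29 and Q* = 17.
Because the floor (33) lies above the market-clearing price, it is binding.
At P = 33: Qd = 104 - 3·33 = 5 and Qs = 33 - 12 = 21.
Consumer surplus without the control is ½ · (104/3 - 29) · 17 = 289/6.
With the floor, consumers buy 5 units at 33, so CS = ½ · (104/3 - 33) · 5 = 25/6.
Change in consumer surplus = 25/6 - 289/6 = -44.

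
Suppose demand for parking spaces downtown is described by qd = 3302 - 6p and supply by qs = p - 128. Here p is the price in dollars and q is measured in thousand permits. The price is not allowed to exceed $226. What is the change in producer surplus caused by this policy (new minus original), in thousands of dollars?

-60720

In a free market, 3302 - 6p = p - 128 gives the equilibrium p* = 490, q* = 362.
The ceiling of 226 is below the equilibrium price 490, so it binds.
At p = 226: qd = 3302 - 6·226 = 1946 and qs = 226 - 128 = 98.
Producer surplus without the control is ½ · (490 - 128) · 362 = 65522.
With the ceiling, producers sell 98 units at 226, so PS = ½ · (226 - 128) · 98 = 4802.
Change in producer surplus = 4802 - 65522 = -60720.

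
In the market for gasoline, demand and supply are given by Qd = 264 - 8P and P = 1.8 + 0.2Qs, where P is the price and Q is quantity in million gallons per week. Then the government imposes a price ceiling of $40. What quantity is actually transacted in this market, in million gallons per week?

96

Rearranging supply gives Qs = 5P - 9. Setting quantity demanded equal to quantity supplied, 264 - 8P = 5P - 9, gives P* = 21 and Q* = 96.
The ceiling of 40 is above the equilibrium price 21, so it is not binding; the market clears at P* = 21, Q* = 96.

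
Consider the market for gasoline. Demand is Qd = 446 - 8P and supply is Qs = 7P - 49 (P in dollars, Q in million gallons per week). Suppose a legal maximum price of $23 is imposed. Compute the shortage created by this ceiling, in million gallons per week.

150

Setting quantity demanded equal to quantity supplied, 446 - 8P = 7P - 49, gives P* = 33 and Q* = 182.
Because the ceiling (23) lies below the market-clearing price, it is binding.
At P = 23: Qd = 446 - 8·23 = 262 and Qs = 7·23 - 49 = 112.
Shortage = Qd - Qs = 262 - 112 = 150.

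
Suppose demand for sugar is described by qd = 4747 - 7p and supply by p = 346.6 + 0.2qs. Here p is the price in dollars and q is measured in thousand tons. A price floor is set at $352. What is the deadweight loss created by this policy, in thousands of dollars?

Rearranging supply gives qs = 5p - 1733. Setting quantity demanded equal to quantity supplied, 4747 - 7p = 5p - 1733, gives p* = 540 and q* = 967.
The floor of 352 is below the equilibrium price 540, so it is not binding; the market clears at p* = 540, q* = 967.
Since the control does not bind, no trades are prevented and deadweight loss is zero.

0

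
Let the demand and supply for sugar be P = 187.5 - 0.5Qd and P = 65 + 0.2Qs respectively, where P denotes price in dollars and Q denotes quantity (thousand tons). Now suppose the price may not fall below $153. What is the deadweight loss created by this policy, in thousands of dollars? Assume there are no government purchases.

3932.6

Rearranging demand gives Qd = 375 - 2P; rearranging supply gives Qs = 5P - 325. In a free market, 375 - 2P = 5P - 325 gives the equilibrium P* = 100, Q* = 175.
The floor of 153 is above the equilibrium price 100, so it binds.
At P = 153: Qd = 375 - 2·153 = 69 and Qs = 5·153 - 325 = 440.
Quantity traded falls to 69. At Q = 69 the demand price is (375 - 69)/2 = 153 and the supply price is (325 + 69)/5 = 78.8.
Deadweight loss = ½ · (153 - 78.8) · (175 - 69) = ½ · 74.2 · 106 = 3932.6.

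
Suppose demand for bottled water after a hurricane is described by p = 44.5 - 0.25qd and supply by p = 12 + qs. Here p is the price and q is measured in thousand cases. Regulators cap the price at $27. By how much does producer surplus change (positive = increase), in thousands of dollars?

Rearranging demand gives qd = 178 - 4p; rearranging supply gives qs = p - 12. Equilibrium: 178 - 4p = p - 12, so 190 = 5p and p* = 38, q* = 26.
Because the ceiling (27) lies below the market-clearing price, it is binding.
At p = 27: qd = 178 - 4·27 = 70 and qs = 27 - 12 = 15.
Producer surplus without the control is ½ · (38 - 12) · 26 = 338.
With the ceiling, producers sell 15 units at 27, so PS = ½ · (27 - 12) · 15 = 112.5.
Change in producer surplus = 112.5 - 338 = -225.5.

-225.5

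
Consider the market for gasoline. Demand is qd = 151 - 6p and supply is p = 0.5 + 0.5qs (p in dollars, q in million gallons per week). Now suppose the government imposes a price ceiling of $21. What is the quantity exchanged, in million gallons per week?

37

Rearranging supply gives qs = 2p - 1. Setting quantity demanded equal to quantity supplied, 151 - 6p = 2p - 1, gives p* = 19 and q* = 37.
Since 21 is above p* = 19, the ceiling does not bind and the free-market outcome prevails.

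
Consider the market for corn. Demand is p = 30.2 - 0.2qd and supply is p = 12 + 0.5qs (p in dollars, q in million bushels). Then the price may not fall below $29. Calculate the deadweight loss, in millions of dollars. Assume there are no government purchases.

Rearranging demand gives qd = 151 - 5p; rearranging supply gives qs = 2p - 24. Setting quantity demanded equal to quantity supplied, 151 - 5p = 2p - 24, gives p* = 25 and q* = 26.
Because the floor (29) lies above the market-clearing price, it is binding.
At p = 29: qd = 151 - 5·29 = 6 and qs = 2·29 - 24 = 34.
Quantity traded falls to 6. At q = 6 the demand price is (151 - 6)/5 = 29 and the supply price is (24 + 6)/2 = 15.
Deadweight loss = ½ · (29 - 15) · (26 - 6) = ½ · 14 · 20 = 140.

140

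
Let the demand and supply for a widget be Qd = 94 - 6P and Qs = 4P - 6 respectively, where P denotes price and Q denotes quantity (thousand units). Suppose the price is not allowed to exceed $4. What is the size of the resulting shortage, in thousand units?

60

In a free market, 94 - 6P = 4P - 6 gives the equilibrium P* = 10, Q* = 34.
Since 4 < 10, the ceiling is binding.
At P = 4: Qd = 94 - 6·4 = 70 and Qs = 4·4 - 6 = 10.
Shortage = Qd - Qs = 70 - 10 = 60.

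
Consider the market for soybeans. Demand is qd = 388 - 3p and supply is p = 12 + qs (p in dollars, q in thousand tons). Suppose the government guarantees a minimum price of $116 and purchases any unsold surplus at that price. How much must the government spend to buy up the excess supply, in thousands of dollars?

7424

Rearranging supply gives qs = p - 12. In a free market, 388 - 3p = p - 12 gives the equilibrium p* = 100, q* = 88.
Since 116 > 100, the floor is binding.
At p = 116: qd = 388 - 3·116 = 40 and qs = 116 - 12 = 104.
Surplus = qs - qd = 64.
Government expenditure = surplus × support price = 64 × 116 = 7424.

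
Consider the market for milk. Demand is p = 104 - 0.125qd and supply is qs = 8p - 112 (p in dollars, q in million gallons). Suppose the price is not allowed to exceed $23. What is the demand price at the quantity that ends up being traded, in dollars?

95

Rearranging demand gives qd = 832 - 8p. Setting quantity demanded equal to quantity supplied, 832 - 8p = 8p - 112, gives p* = 59 and q* = 360.
Because the ceiling (23) lies below the market-clearing price, it is binding.
At p = 23: qd = 832 - 8·23 = 648 and qs = 8·23 - 112 = 72.
Only 72 units reach the market. On the demand curve, the marginal buyer's willingness to pay at q = 72 is (832 - 72)/8 = 95.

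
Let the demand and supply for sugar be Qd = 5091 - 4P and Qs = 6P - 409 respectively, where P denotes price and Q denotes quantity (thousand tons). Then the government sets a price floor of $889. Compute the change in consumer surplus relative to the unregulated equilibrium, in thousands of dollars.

Without the control the market clears where 5091 - 4P = 6P - 409, i.e. P* = 550 and Q* = 2891.
Because the floor (889) lies above the market-clearing price, it is binding.
At P = 889: Qd = 5091 - 4·889 = 1535 and Qs = 6·889 - 409 = 4925.
Consumer surplus without the control is ½ · (1272.75 - 550) · 2891 = 1044735.125.
With the floor, consumers buy 1535 units at 889, so CS = ½ · (1272.75 - 889) · 1535 = 294528.125.
Change in consumer surplus = 294528.125 - 1044735.125 = -750207.

-750207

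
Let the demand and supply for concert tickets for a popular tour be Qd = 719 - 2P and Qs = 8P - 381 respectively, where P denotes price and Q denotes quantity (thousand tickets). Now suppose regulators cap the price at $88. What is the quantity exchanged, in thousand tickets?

323

Equilibrium: 719 - 2P = 8P - 381, so 1100 = 10P and P* = 110, Q* = 499.
Because the ceiling (88) lies below the market-clearing price, it is binding.
At P = 88: Qd = 719 - 2·88 = 543 and Qs = 8·88 - 381 = 323.
The quantity actually transacted is the short side, supply: 323.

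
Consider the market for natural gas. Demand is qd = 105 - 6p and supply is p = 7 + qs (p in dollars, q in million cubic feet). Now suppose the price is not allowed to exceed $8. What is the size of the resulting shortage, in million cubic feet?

56

Rearranging supply gives qs = p - 7. Setting quantity demanded equal to quantity supplied, 105 - 6p = p - 7, gives p* = 16 and q* = 9.
Because the ceiling (8) lies below the market-clearing price, it is binding.
At p = 8: qd = 105 - 6·8 = 57 and qs = 8 - 7 = 1.
Shortage = qd - qs = 57 - 1 = 56.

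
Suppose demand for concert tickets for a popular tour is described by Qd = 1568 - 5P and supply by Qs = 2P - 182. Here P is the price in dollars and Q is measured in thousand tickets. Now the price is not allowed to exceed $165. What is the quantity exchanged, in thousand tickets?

Setting quantity demanded equal to quantity supplied, 1568 - 5P = 2P - 182, gives P* = 250 and Q* = 318.
The ceiling of 165 is below the equilibrium price 250, so it binds.
At P = 165: Qd = 1568 - 5·165 = 743 and Qs = 2·165 - 182 = 148.
The quantity actually transacted is the short side, supply: 148.

148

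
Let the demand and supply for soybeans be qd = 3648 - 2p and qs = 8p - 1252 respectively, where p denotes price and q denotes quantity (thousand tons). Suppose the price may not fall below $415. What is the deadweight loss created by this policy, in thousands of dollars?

Without the control the market clears where 3648 - 2p = 8p - 1252, i.e. p* = 490 and q* = 2668.
Since 415 is below p* = 490, the floor does not bind and the free-market outcome prevails.
Since the control does not bind, no trades are prevented and deadweight loss is zero.

0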